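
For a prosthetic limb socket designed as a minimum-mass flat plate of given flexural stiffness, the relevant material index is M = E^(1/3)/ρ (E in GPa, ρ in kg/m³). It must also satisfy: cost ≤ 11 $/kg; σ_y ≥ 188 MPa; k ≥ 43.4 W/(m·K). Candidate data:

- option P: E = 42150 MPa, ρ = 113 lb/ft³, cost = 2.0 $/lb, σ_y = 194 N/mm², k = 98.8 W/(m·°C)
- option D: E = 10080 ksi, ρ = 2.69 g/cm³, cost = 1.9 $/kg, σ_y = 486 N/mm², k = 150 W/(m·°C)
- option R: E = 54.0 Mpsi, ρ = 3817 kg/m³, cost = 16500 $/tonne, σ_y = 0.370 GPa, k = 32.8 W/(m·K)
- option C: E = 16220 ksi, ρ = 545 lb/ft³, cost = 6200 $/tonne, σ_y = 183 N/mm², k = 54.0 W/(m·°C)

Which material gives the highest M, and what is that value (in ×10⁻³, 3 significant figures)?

option P, M = 1.92×10⁻³

Screen on constraints: cost ≤ 11 $/kg; σ_y ≥ 188 MPa; k ≥ 43.4 W/(m·K). Survivors: option P, option D.
Putting every candidate on a common basis:
  option P: E = 42.15 GPa, ρ = 1810 kg/m³
  option D: E = 69.50 GPa, ρ = 2690 kg/m³
  option P: M = 1.92×10⁻³
  option D: M = 1.53×10⁻³
Option P ranks first.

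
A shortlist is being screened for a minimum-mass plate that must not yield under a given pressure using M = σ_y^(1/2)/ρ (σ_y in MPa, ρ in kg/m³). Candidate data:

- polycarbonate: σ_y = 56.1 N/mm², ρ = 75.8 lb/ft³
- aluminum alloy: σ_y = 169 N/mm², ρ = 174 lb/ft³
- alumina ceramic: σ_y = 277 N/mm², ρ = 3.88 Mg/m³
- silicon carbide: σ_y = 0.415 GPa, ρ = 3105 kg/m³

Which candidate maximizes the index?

silicon carbide

In SI units:
  polycarbonate: σ_y = 56.10 MPa, ρ = 1214 kg/m³
  aluminum alloy: σ_y = 169.0 MPa, ρ = 2787 kg/m³
  alumina ceramic: σ_y = 277.0 MPa, ρ = 3880 kg/m³
  silicon carbide: σ_y = 415.0 MPa, ρ = 3105 kg/m³
  silicon carbide: M = 6.56×10⁻³
  polycarbonate: M = 6.17×10⁻³
  aluminum alloy: M = 4.66×10⁻³
  alumina ceramic: M = 4.29×10⁻³
Silicon carbide ranks first.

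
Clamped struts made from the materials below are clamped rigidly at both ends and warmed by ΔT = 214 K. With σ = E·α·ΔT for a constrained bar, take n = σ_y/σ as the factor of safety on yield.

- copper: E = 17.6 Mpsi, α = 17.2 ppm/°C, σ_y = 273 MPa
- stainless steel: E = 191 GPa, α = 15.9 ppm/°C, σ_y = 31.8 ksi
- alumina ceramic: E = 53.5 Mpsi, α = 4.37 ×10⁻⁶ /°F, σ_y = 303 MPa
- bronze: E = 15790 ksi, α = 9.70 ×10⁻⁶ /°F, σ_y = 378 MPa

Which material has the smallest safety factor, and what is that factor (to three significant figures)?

stainless steel, n = 0.337

In consistent units (E in GPa, α in ×10⁻⁶/K, σ_y in MPa):
  copper: E = 121.3, α = 17.2, σ_y = 273.0 → σ = 447 MPa, n = 0.611
  stainless steel: E = 191.0, α = 15.9, σ_y = 219.3 → σ = 650 MPa, n = 0.337
  alumina ceramic: E = 368.9, α = 7.87, σ_y = 303.0 → σ = 621 MPa, n = 0.488
  bronze: E = 108.9, α = 17.5, σ_y = 378.0 → σ = 407 MPa, n = 0.929
Stainless steel has the lowest safety factor, n = 0.337.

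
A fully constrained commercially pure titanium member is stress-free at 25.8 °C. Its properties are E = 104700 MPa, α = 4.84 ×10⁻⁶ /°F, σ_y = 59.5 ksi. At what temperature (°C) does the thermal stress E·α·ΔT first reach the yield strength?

E = 104700 MPa = 104.7 GPa.
α = 4.84×10⁻⁶/°F × 9/5 = 8.71×10⁻⁶/K.
σ_y = 59.5 ksi = 410.2 MPa.
E·α·ΔT = 410.2 MPa ⇒ ΔT = 410.2 / (104.7×10³ × 8.71×10⁻⁶) = 449.8 K.
T = 25.8 + 449.8 = 475.6 °C.

476 °C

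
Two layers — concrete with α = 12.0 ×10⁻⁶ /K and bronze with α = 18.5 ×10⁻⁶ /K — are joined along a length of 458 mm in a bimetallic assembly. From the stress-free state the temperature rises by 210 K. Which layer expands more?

bronze

α(concrete) = 12.0×10⁻⁶/K vs α(bronze) = 18.5×10⁻⁶/K.
Higher α expands more for the same ΔT: bronze.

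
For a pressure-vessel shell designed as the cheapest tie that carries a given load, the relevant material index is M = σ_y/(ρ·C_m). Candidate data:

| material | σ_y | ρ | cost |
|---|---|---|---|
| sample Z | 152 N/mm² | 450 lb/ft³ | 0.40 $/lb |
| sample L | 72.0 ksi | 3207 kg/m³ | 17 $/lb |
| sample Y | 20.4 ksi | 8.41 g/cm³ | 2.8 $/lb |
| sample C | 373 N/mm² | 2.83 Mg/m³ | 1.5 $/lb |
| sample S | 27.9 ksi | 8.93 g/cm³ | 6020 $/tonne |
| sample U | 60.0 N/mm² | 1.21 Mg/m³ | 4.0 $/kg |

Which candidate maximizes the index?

Convert each candidate to consistent units, then evaluate M:
  sample Z: σ_y = 152.0 MPa, ρ = 7208 kg/m³, cost = 0.8818 $/kg
  sample L: σ_y = 496.4 MPa, ρ = 3207 kg/m³, cost = 37.48 $/kg
  sample Y: σ_y = 140.7 MPa, ρ = 8410 kg/m³, cost = 6.173 $/kg
  sample C: σ_y = 373.0 MPa, ρ = 2830 kg/m³, cost = 3.307 $/kg
  sample S: σ_y = 192.4 MPa, ρ = 8930 kg/m³, cost = 6.020 $/kg
  sample U: σ_y = 60.00 MPa, ρ = 1210 kg/m³, cost = 4.000 $/kg
  sample C: M = 39.9 kN·m per $
  sample Z: M = 23.9 kN·m per $
  sample U: M = 12.4 kN·m per $
  sample L: M = 4.13 kN·m per $
  sample S: M = 3.58 kN·m per $
  sample Y: M = 2.71 kN·m per $
Sample C ranks first.

sample C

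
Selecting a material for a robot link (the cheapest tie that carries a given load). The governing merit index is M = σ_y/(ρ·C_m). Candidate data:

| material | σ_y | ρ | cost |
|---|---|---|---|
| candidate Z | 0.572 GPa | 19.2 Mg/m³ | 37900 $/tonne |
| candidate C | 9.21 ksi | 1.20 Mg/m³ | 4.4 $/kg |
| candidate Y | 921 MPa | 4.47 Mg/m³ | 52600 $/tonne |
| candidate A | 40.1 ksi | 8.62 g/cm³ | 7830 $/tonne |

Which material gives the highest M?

In SI units:
  candidate Z: σ_y = 572.0 MPa, ρ = 19200 kg/m³, cost = 37.90 $/kg
  candidate C: σ_y = 63.50 MPa, ρ = 1200 kg/m³, cost = 4.400 $/kg
  candidate Y: σ_y = 921.0 MPa, ρ = 4470 kg/m³, cost = 52.60 $/kg
  candidate A: σ_y = 276.5 MPa, ρ = 8620 kg/m³, cost = 7.830 $/kg
  candidate C: M = 12.0 kN·m per $
  candidate A: M = 4.10 kN·m per $
  candidate Y: M = 3.92 kN·m per $
  candidate Z: M = 0.786 kN·m per $
The maximum is for candidate C.

candidate C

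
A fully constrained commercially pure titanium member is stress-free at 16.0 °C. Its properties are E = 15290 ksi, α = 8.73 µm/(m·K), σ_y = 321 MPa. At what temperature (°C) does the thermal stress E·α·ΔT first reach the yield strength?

365 °C

E = 15290 ksi = 105.4 GPa.
E·α·ΔT = 321.0 MPa ⇒ ΔT = 321.0 / (105.4×10³ × 8.73×10⁻⁶) = 348.8 K.
T = 16.0 + 348.8 = 364.8 °C.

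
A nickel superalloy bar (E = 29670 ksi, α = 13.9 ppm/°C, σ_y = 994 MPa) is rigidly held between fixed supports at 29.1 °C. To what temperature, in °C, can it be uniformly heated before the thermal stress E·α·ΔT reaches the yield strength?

379 °C

E = 29670 ksi = 204.6 GPa.
E·α·ΔT = 994.0 MPa ⇒ ΔT = 994.0 / (204.6×10³ × 13.9×10⁻⁶) = 349.6 K.
T = 29.1 + 349.6 = 378.7 °C.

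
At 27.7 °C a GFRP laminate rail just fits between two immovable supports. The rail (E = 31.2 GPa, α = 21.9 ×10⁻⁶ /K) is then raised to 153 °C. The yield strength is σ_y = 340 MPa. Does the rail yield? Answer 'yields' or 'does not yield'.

does not yield

ΔT = 125.3 K. Constrained thermal stress σ = E·α·ΔT = 31.20×10³ MPa × 21.9×10⁻⁶ × 125.3 = 85.6 MPa (compressive).
Compare to σ_y = 340 MPa: σ < σ_y, so it does not yield.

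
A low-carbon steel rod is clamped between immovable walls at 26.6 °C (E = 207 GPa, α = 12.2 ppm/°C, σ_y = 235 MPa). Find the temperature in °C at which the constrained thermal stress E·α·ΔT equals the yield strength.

E·α·ΔT = 235.0 MPa ⇒ ΔT = 235.0 / (207.0×10³ × 12.2×10⁻⁶) = 93.05 K.
T = 26.6 + 93.05 = 119.7 °C.

120 °C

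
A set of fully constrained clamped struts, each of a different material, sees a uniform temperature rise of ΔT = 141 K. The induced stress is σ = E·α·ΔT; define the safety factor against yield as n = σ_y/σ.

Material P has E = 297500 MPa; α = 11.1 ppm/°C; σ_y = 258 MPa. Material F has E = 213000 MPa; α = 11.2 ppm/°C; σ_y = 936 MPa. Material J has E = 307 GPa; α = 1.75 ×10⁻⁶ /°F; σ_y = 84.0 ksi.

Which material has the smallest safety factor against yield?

Converting E to GPa, α to ×10⁻⁶/K, σ_y to MPa, then σ and n for each:
  material P: E = 297.5, α = 11.1, σ_y = 258.0 → σ = 466 MPa, n = 0.554
  material F: E = 213.0, α = 11.2, σ_y = 936.0 → σ = 336 MPa, n = 2.78
  material J: E = 307.0, α = 3.15, σ_y = 579.2 → σ = 136 MPa, n = 4.25
Material P has the lowest safety factor, n = 0.554.

material P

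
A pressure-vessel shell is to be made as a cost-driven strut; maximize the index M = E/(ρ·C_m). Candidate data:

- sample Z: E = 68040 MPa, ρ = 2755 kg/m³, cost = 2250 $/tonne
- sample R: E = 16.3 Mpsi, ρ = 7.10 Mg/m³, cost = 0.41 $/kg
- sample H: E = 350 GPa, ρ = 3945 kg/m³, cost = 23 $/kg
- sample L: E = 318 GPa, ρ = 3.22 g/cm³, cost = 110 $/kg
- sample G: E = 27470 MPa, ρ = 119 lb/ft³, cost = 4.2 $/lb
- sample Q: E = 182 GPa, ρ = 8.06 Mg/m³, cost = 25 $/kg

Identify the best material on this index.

sample R

Convert each candidate to consistent units, then evaluate M:
  sample Z: E = 68.04 GPa, ρ = 2755 kg/m³, cost = 2.250 $/kg
  sample R: E = 112.4 GPa, ρ = 7100 kg/m³, cost = 0.4100 $/kg
  sample H: E = 350.0 GPa, ρ = 3945 kg/m³, cost = 23.00 $/kg
  sample L: E = 318.0 GPa, ρ = 3220 kg/m³, cost = 110.0 $/kg
  sample G: E = 27.47 GPa, ρ = 1906 kg/m³, cost = 9.259 $/kg
  sample Q: E = 182.0 GPa, ρ = 8060 kg/m³, cost = 25.00 $/kg
  sample R: M = 38.6 MN·m per $
  sample Z: M = 11.0 MN·m per $
  sample H: M = 3.86 MN·m per $
  sample G: M = 1.56 MN·m per $
  sample Q: M = 0.903 MN·m per $
  sample L: M = 0.898 MN·m per $
Sample R ranks first.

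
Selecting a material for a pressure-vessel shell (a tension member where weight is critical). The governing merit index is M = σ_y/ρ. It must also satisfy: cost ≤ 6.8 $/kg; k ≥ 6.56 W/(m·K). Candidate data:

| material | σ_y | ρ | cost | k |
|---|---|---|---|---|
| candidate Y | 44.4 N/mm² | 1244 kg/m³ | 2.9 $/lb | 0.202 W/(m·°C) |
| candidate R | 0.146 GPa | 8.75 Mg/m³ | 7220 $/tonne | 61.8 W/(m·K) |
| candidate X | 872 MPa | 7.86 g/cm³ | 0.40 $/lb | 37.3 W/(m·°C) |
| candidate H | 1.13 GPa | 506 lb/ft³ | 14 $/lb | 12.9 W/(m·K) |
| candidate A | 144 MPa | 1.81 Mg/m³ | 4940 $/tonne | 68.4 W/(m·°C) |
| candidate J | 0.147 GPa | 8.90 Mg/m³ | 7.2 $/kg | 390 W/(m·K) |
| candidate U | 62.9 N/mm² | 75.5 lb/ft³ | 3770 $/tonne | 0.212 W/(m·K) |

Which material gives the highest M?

Screen on constraints: cost ≤ 6.8 $/kg; k ≥ 6.56 W/(m·K). Survivors: candidate X, candidate A.
In SI units:
  candidate X: σ_y = 872.0 MPa, ρ = 7860 kg/m³
  candidate A: σ_y = 144.0 MPa, ρ = 1810 kg/m³
  candidate X: M = 111 kN·m/kg
  candidate A: M = 79.6 kN·m/kg
The maximum is for candidate X.

candidate X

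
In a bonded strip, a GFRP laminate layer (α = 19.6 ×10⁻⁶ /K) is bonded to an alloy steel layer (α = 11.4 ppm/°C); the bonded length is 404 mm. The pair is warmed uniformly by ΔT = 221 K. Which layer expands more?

α(GFRP laminate) = 19.6×10⁻⁶/K vs α(alloy steel) = 11.4×10⁻⁶/K.
Higher α expands more for the same ΔT: GFRP laminate.

GFRP laminate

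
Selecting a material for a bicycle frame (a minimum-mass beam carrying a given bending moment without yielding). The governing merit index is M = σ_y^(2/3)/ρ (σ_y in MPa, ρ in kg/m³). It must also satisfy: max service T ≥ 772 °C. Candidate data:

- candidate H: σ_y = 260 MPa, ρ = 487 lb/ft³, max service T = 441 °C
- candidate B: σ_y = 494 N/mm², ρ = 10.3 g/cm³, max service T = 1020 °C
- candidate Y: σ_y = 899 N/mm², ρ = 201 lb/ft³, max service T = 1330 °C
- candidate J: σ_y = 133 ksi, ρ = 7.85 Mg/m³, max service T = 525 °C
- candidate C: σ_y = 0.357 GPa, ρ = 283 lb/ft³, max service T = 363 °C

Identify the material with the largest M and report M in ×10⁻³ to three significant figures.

candidate Y, M = 28.9×10⁻³

Screen on constraints: max service T ≥ 772 °C. Survivors: candidate B, candidate Y.
After converting to SI:
  candidate B: σ_y = 494.0 MPa, ρ = 10300 kg/m³
  candidate Y: σ_y = 899.0 MPa, ρ = 3220 kg/m³
  candidate Y: M = 28.9×10⁻³
  candidate B: M = 6.07×10⁻³
The maximum is for candidate Y.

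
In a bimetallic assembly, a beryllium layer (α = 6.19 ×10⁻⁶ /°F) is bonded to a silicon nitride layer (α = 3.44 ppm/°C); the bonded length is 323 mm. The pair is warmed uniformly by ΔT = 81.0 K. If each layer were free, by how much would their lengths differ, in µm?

beryllium: α = 6.19×10⁻⁶/°F × 9/5 = 11.1×10⁻⁶/K.
Δα = |11.1 − 3.44|×10⁻⁶/K = 7.70×10⁻⁶/K.
ΔL_mismatch = Δα·L·ΔT = 7.70×10⁻⁶ × 323.0 mm × 81.0 K = 202 µm.

202 µm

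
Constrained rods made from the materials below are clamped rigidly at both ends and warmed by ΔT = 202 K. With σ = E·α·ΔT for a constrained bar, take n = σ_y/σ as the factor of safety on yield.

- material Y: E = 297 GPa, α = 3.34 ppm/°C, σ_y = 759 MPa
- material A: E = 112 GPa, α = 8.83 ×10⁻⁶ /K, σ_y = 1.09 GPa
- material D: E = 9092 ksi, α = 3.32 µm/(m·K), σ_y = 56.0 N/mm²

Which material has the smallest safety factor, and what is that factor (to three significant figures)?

material D, n = 1.33

Per material, after unit conversion:
  material Y: E = 297.0, α = 3.34, σ_y = 759.0 → σ = 200 MPa, n = 3.79
  material A: E = 112.0, α = 8.83, σ_y = 1090 → σ = 200 MPa, n = 5.46
  material D: E = 62.69, α = 3.32, σ_y = 56.00 → σ = 42.0 MPa, n = 1.33
Material D has the lowest safety factor, n = 1.33.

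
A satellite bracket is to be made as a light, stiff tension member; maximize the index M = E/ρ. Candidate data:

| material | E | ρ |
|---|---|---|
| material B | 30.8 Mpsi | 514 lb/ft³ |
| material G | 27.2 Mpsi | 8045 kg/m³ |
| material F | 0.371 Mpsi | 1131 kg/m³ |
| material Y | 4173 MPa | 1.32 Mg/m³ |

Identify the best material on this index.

Convert each candidate to consistent units, then evaluate M:
  material B: E = 212.4 GPa, ρ = 8233 kg/m³
  material G: E = 187.5 GPa, ρ = 8045 kg/m³
  material F: E = 2.558 GPa, ρ = 1131 kg/m³
  material Y: E = 4.173 GPa, ρ = 1320 kg/m³
  material B: M = 25.8 MN·m/kg
  material G: M = 23.3 MN·m/kg
  material Y: M = 3.16 MN·m/kg
  material F: M = 2.26 MN·m/kg
Material B has the largest M.

material B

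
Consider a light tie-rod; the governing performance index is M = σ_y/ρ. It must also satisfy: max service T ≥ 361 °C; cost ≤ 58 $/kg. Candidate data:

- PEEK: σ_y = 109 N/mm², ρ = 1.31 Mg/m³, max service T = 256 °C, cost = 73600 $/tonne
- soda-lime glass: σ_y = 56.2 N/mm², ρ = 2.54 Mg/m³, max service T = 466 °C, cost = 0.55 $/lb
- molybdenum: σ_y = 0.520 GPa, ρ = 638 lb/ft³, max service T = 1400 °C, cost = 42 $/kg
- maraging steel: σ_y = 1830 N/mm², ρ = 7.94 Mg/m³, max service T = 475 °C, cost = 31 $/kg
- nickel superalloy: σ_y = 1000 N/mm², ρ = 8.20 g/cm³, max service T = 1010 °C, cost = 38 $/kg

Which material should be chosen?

maraging steel

Screen on constraints: max service T ≥ 361 °C; cost ≤ 58 $/kg. Survivors: soda-lime glass, molybdenum, maraging steel, nickel superalloy.
After converting to SI:
  soda-lime glass: σ_y = 56.20 MPa, ρ = 2540 kg/m³
  molybdenum: σ_y = 520.0 MPa, ρ = 10220 kg/m³
  maraging steel: σ_y = 1830 MPa, ρ = 7940 kg/m³
  nickel superalloy: σ_y = 1000 MPa, ρ = 8200 kg/m³
  maraging steel: M = 230 kN·m/kg
  nickel superalloy: M = 122 kN·m/kg
  molybdenum: M = 50.9 kN·m/kg
  soda-lime glass: M = 22.1 kN·m/kg
Highest index: maraging steel.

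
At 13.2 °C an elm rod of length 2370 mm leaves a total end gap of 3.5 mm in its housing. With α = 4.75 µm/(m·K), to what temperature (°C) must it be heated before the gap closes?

324 °C

α·L₀·ΔT = 3.5 mm ⇒ ΔT = 3.5 / (4.75×10⁻⁶ × 2370.0) = 310.9 K.
T = 13.2 + 310.9 = 324.1 °C.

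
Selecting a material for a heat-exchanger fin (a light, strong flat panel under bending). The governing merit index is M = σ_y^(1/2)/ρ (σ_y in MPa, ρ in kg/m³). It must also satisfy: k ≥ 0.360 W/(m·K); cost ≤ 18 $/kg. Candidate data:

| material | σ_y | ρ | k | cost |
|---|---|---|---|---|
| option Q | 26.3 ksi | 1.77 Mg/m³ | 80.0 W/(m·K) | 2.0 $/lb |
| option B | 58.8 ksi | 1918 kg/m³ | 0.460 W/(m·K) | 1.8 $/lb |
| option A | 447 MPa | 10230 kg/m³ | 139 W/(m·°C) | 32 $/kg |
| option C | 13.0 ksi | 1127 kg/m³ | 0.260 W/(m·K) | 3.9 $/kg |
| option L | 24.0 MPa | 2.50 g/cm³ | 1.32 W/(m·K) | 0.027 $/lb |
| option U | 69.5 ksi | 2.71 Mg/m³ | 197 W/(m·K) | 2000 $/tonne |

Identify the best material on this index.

Screen on constraints: k ≥ 0.360 W/(m·K); cost ≤ 18 $/kg. Survivors: option Q, option B, option L, option U.
In SI units:
  option Q: σ_y = 181.3 MPa, ρ = 1770 kg/m³
  option B: σ_y = 405.4 MPa, ρ = 1918 kg/m³
  option L: σ_y = 24.00 MPa, ρ = 2500 kg/m³
  option U: σ_y = 479.2 MPa, ρ = 2710 kg/m³
  option B: M = 10.5×10⁻³
  option U: M = 8.08×10⁻³
  option Q: M = 7.61×10⁻³
  option L: M = 1.96×10⁻³
Option B ranks first.

option B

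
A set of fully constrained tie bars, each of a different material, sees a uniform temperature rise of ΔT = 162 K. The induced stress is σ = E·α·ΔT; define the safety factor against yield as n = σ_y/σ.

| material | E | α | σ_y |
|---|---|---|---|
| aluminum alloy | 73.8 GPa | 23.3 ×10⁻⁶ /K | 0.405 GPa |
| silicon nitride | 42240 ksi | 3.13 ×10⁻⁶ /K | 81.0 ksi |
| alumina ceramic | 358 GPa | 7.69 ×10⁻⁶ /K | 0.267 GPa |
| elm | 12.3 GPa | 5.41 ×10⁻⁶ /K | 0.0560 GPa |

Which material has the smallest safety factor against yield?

With everything in SI (GPa, ×10⁻⁶/K, MPa):
  aluminum alloy: E = 73.80, α = 23.3, σ_y = 405.0 → σ = 279 MPa, n = 1.45
  silicon nitride: E = 291.2, α = 3.13, σ_y = 558.5 → σ = 148 MPa, n = 3.78
  alumina ceramic: E = 358.0, α = 7.69, σ_y = 267.0 → σ = 446 MPa, n = 0.599
  elm: E = 12.30, α = 5.41, σ_y = 56.00 → σ = 10.8 MPa, n = 5.19
The minimum is alumina ceramic at n = 0.599.

alumina ceramic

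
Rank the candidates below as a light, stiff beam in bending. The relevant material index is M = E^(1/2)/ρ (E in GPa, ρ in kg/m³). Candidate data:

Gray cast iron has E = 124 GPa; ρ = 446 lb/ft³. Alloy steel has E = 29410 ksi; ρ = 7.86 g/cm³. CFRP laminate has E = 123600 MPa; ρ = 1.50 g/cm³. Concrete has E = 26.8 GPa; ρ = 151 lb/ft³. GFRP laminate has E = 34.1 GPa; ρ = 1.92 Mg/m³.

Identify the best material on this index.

After converting to SI:
  gray cast iron: E = 124.0 GPa, ρ = 7144 kg/m³
  alloy steel: E = 202.8 GPa, ρ = 7860 kg/m³
  CFRP laminate: E = 123.6 GPa, ρ = 1500 kg/m³
  concrete: E = 26.80 GPa, ρ = 2419 kg/m³
  GFRP laminate: E = 34.10 GPa, ρ = 1920 kg/m³
  CFRP laminate: M = 7.41×10⁻³
  GFRP laminate: M = 3.04×10⁻³
  concrete: M = 2.14×10⁻³
  alloy steel: M = 1.81×10⁻³
  gray cast iron: M = 1.56×10⁻³
CFRP laminate ranks first.

CFRP laminate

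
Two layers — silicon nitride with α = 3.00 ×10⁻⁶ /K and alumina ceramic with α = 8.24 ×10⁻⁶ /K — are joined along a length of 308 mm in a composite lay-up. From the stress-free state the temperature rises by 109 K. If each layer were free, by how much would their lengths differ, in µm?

Δα = |3.00 − 8.24|×10⁻⁶/K = 5.24×10⁻⁶/K.
ΔL_mismatch = Δα·L·ΔT = 5.24×10⁻⁶ × 308.0 mm × 109.0 K = 176 µm.

176 µm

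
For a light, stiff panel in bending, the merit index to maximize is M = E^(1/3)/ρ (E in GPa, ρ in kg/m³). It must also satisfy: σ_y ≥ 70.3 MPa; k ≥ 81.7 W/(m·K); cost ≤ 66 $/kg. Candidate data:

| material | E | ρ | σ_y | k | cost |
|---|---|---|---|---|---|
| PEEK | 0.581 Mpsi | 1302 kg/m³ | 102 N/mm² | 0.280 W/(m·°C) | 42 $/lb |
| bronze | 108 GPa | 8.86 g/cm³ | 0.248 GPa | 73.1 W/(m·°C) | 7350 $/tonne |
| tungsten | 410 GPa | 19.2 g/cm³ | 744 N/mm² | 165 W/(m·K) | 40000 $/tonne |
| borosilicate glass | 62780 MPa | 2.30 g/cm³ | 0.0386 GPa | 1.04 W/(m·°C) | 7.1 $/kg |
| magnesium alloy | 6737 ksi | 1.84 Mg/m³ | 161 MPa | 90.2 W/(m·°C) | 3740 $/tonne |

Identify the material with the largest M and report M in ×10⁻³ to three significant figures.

Screen on constraints: σ_y ≥ 70.3 MPa; k ≥ 81.7 W/(m·K); cost ≤ 66 $/kg. Survivors: tungsten, magnesium alloy.
Convert each candidate to consistent units, then evaluate M:
  tungsten: E = 410.0 GPa, ρ = 19200 kg/m³
  magnesium alloy: E = 46.45 GPa, ρ = 1840 kg/m³
  magnesium alloy: M = 1.95×10⁻³
  tungsten: M = 0.387×10⁻³
Highest index: magnesium alloy.

magnesium alloy, M = 1.95×10⁻³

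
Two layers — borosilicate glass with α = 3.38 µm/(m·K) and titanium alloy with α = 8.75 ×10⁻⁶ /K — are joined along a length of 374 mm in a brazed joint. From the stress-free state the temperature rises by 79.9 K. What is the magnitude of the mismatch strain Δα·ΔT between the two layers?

4.29×10⁻⁴

Δα = |3.38 − 8.75|×10⁻⁶/K = 5.37×10⁻⁶/K.
Mismatch strain = Δα·ΔT = 5.37×10⁻⁶ × 79.9 = 4.29×10⁻⁴.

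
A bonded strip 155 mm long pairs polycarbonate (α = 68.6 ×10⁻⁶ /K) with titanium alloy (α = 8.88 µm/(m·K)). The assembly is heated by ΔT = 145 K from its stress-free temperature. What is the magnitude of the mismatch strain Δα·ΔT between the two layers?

Δα = |68.6 − 8.88|×10⁻⁶/K = 59.7×10⁻⁶/K.
Mismatch strain = Δα·ΔT = 59.7×10⁻⁶ × 145.0 = 8.66×10⁻³.

8.66×10⁻³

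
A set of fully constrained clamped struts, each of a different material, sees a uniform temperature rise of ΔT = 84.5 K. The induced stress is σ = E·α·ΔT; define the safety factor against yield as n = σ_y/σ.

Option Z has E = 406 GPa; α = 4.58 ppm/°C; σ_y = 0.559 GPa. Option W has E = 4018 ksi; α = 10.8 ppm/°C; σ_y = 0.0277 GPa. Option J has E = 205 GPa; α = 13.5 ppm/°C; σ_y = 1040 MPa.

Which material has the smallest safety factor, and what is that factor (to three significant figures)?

option W, n = 1.10

With everything in SI (GPa, ×10⁻⁶/K, MPa):
  option Z: E = 406.0, α = 4.58, σ_y = 559.0 → σ = 157 MPa, n = 3.56
  option W: E = 27.70, α = 10.8, σ_y = 27.70 → σ = 25.3 MPa, n = 1.10
  option J: E = 205.0, α = 13.5, σ_y = 1040 → σ = 234 MPa, n = 4.45
Smallest n: option W with n = 1.10.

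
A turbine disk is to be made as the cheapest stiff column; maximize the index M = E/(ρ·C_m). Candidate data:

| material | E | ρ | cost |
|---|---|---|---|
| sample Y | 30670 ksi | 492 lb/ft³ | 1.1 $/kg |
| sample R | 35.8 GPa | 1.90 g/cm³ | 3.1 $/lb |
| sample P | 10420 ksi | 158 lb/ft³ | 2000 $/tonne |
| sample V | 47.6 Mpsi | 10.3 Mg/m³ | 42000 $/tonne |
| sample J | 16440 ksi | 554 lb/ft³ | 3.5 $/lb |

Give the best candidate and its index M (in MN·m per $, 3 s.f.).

sample Y, M = 24.4 MN·m per $

After converting to SI:
  sample Y: E = 211.5 GPa, ρ = 7881 kg/m³, cost = 1.100 $/kg
  sample R: E = 35.80 GPa, ρ = 1900 kg/m³, cost = 6.834 $/kg
  sample P: E = 71.84 GPa, ρ = 2531 kg/m³, cost = 2.000 $/kg
  sample V: E = 328.2 GPa, ρ = 10300 kg/m³, cost = 42.00 $/kg
  sample J: E = 113.3 GPa, ρ = 8874 kg/m³, cost = 7.716 $/kg
  sample Y: M = 24.4 MN·m per $
  sample P: M = 14.2 MN·m per $
  sample R: M = 2.76 MN·m per $
  sample J: M = 1.66 MN·m per $
  sample V: M = 0.759 MN·m per $
The maximum is for sample Y.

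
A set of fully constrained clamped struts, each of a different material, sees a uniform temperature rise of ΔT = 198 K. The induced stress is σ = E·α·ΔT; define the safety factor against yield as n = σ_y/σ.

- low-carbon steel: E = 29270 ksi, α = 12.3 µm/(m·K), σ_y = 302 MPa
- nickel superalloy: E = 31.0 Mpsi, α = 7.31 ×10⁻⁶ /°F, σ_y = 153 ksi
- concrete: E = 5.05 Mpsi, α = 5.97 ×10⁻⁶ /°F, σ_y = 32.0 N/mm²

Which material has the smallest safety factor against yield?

In consistent units (E in GPa, α in ×10⁻⁶/K, σ_y in MPa):
  low-carbon steel: E = 201.8, α = 12.3, σ_y = 302.0 → σ = 491 MPa, n = 0.614
  nickel superalloy: E = 213.7, α = 13.2, σ_y = 1055 → σ = 557 MPa, n = 1.89
  concrete: E = 34.82, α = 10.7, σ_y = 32.00 → σ = 74.1 MPa, n = 0.432
Smallest n: concrete with n = 0.432.

concrete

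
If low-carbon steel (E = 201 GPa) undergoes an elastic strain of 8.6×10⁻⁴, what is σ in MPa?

σ = E·ε = 201000 MPa × 8.6×10⁻⁴ = 173 MPa.

173 MPa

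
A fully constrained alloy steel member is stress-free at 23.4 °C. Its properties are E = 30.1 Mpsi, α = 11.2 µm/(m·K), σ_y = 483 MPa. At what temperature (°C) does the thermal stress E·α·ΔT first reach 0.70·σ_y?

E = 30.1 Mpsi = 207.5 GPa.
E·α·ΔT = 338.1 MPa ⇒ ΔT = 338.1 / (207.5×10³ × 11.2×10⁻⁶) = 145.5 K.
T = 23.4 + 145.5 = 168.9 °C.

169 °C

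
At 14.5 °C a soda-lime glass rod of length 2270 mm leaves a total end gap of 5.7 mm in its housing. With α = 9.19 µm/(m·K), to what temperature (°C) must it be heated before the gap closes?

288 °C

α·L₀·ΔT = 5.7 mm ⇒ ΔT = 5.7 / (9.19×10⁻⁶ × 2270.0) = 273.2 K.
T = 14.5 + 273.2 = 287.7 °C.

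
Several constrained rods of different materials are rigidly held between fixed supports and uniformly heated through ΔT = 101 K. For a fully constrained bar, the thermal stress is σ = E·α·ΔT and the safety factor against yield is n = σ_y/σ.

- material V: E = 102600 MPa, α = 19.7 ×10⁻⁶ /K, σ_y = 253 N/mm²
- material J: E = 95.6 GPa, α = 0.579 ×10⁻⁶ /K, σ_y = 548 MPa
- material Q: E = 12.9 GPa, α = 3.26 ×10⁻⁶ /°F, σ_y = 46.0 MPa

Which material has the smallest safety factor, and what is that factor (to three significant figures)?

Converting E to GPa, α to ×10⁻⁶/K, σ_y to MPa, then σ and n for each:
  material V: E = 102.6, α = 19.7, σ_y = 253.0 → σ = 204 MPa, n = 1.24
  material J: E = 95.60, α = 0.579, σ_y = 548.0 → σ = 5.59 MPa, n = 98.0
  material Q: E = 12.90, α = 5.87, σ_y = 46.00 → σ = 7.65 MPa, n = 6.02
The minimum is material V at n = 1.24.

material V, n = 1.24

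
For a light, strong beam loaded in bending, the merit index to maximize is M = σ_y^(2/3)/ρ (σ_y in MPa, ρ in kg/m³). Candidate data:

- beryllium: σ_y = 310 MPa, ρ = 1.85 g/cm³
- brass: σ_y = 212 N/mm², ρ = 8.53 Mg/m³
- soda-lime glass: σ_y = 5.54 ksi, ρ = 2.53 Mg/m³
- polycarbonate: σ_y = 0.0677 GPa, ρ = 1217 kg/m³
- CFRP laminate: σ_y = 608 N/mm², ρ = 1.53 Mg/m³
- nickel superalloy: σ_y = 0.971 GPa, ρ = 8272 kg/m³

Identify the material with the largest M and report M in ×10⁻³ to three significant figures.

After converting to SI:
  beryllium: σ_y = 310.0 MPa, ρ = 1850 kg/m³
  brass: σ_y = 212.0 MPa, ρ = 8530 kg/m³
  soda-lime glass: σ_y = 38.20 MPa, ρ = 2530 kg/m³
  polycarbonate: σ_y = 67.70 MPa, ρ = 1217 kg/m³
  CFRP laminate: σ_y = 608.0 MPa, ρ = 1530 kg/m³
  nickel superalloy: σ_y = 971.0 MPa, ρ = 8272 kg/m³
  CFRP laminate: M = 46.9×10⁻³
  beryllium: M = 24.8×10⁻³
  polycarbonate: M = 13.6×10⁻³
  nickel superalloy: M = 11.9×10⁻³
  soda-lime glass: M = 4.48×10⁻³
  brass: M = 4.17×10⁻³
CFRP laminate ranks first.

CFRP laminate, M = 46.9×10⁻³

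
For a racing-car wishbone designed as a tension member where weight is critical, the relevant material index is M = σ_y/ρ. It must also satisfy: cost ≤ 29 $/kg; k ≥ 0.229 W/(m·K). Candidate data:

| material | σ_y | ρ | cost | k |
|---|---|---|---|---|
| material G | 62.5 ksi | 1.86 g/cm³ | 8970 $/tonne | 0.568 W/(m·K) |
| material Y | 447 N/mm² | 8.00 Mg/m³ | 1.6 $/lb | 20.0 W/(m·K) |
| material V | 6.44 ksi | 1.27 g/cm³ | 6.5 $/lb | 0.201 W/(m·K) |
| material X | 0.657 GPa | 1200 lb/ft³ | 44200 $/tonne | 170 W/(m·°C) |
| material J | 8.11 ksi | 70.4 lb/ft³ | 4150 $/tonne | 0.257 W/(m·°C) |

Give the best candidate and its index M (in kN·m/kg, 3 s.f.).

material G, M = 232 kN·m/kg

Screen on constraints: cost ≤ 29 $/kg; k ≥ 0.229 W/(m·K). Survivors: material G, material Y, material J.
Convert each candidate to consistent units, then evaluate M:
  material G: σ_y = 430.9 MPa, ρ = 1860 kg/m³
  material Y: σ_y = 447.0 MPa, ρ = 8000 kg/m³
  material J: σ_y = 55.92 MPa, ρ = 1128 kg/m³
  material G: M = 232 kN·m/kg
  material Y: M = 55.9 kN·m/kg
  material J: M = 49.6 kN·m/kg
Highest index: material G.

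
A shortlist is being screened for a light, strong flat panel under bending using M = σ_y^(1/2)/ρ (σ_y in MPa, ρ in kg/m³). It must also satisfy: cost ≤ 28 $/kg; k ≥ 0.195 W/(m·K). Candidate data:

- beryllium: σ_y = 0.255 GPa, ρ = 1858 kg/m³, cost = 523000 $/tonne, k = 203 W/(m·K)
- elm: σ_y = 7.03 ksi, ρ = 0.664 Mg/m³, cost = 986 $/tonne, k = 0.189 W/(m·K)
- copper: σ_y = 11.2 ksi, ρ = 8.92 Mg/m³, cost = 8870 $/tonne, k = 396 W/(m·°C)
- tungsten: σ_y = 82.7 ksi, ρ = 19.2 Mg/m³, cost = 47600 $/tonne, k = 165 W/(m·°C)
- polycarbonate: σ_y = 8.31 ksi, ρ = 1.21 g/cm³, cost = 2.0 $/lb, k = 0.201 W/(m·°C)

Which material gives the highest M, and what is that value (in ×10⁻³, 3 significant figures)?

Screen on constraints: cost ≤ 28 $/kg; k ≥ 0.195 W/(m·K). Survivors: copper, polycarbonate.
In SI units:
  copper: σ_y = 77.22 MPa, ρ = 8920 kg/m³
  polycarbonate: σ_y = 57.30 MPa, ρ = 1210 kg/m³
  polycarbonate: M = 6.26×10⁻³
  copper: M = 0.985×10⁻³
Highest index: polycarbonate.

polycarbonate, M = 6.26×10⁻³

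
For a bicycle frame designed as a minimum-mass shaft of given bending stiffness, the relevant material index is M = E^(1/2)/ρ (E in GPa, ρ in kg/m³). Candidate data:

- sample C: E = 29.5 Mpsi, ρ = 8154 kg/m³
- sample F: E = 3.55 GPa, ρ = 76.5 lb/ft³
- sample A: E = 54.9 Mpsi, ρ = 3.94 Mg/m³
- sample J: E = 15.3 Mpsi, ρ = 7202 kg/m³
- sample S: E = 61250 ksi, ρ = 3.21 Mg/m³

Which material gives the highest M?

sample S

Normalizing units and computing the index:
  sample C: E = 203.4 GPa, ρ = 8154 kg/m³
  sample F: E = 3.550 GPa, ρ = 1225 kg/m³
  sample A: E = 378.5 GPa, ρ = 3940 kg/m³
  sample J: E = 105.5 GPa, ρ = 7202 kg/m³
  sample S: E = 422.3 GPa, ρ = 3210 kg/m³
  sample S: M = 6.40×10⁻³
  sample A: M = 4.94×10⁻³
  sample C: M = 1.75×10⁻³
  sample F: M = 1.54×10⁻³
  sample J: M = 1.43×10⁻³
Sample S ranks first.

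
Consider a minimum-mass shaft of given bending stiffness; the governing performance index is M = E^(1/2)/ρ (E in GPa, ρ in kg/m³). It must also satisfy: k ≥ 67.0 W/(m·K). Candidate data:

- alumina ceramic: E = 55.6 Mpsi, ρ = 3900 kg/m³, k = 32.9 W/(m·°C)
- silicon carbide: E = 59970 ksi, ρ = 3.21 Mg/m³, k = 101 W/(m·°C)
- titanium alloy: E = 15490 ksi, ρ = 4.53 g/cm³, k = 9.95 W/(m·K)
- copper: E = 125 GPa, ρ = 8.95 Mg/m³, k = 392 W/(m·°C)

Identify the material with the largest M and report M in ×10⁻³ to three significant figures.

Screen on constraints: k ≥ 67.0 W/(m·K). Survivors: silicon carbide, copper.
Putting every candidate on a common basis:
  silicon carbide: E = 413.5 GPa, ρ = 3210 kg/m³
  copper: E = 125.0 GPa, ρ = 8950 kg/m³
  silicon carbide: M = 6.33×10⁻³
  copper: M = 1.25×10⁻³
Highest index: silicon carbide.

silicon carbide, M = 6.33×10⁻³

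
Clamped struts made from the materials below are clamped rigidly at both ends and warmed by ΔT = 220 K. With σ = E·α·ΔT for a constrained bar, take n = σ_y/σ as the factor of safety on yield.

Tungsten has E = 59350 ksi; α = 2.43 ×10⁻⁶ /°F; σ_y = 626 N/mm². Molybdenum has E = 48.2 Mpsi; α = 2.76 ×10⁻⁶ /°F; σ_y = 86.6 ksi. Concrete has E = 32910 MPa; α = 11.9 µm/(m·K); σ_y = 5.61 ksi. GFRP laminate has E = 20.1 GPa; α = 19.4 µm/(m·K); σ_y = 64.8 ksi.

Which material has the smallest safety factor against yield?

Per material, after unit conversion:
  tungsten: E = 409.2, α = 4.37, σ_y = 626.0 → σ = 394 MPa, n = 1.59
  molybdenum: E = 332.3, α = 4.97, σ_y = 597.1 → σ = 363 MPa, n = 1.64
  concrete: E = 32.91, α = 11.9, σ_y = 38.68 → σ = 86.2 MPa, n = 0.449
  GFRP laminate: E = 20.10, α = 19.4, σ_y = 446.8 → σ = 85.8 MPa, n = 5.21
The minimum is concrete at n = 0.449.

concrete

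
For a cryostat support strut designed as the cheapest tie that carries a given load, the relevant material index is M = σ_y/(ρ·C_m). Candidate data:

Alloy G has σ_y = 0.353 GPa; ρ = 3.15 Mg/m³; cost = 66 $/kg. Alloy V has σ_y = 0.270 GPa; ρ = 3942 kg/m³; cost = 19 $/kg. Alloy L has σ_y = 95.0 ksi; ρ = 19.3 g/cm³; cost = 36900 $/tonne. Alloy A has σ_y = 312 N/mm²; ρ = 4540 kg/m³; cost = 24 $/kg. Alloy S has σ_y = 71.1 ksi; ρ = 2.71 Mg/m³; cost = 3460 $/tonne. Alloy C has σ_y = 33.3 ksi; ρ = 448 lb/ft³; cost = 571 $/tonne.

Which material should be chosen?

alloy C

Normalizing units and computing the index:
  alloy G: σ_y = 353.0 MPa, ρ = 3150 kg/m³, cost = 66.00 $/kg
  alloy V: σ_y = 270.0 MPa, ρ = 3942 kg/m³, cost = 19.00 $/kg
  alloy L: σ_y = 655.0 MPa, ρ = 19300 kg/m³, cost = 36.90 $/kg
  alloy A: σ_y = 312.0 MPa, ρ = 4540 kg/m³, cost = 24.00 $/kg
  alloy S: σ_y = 490.2 MPa, ρ = 2710 kg/m³, cost = 3.460 $/kg
  alloy C: σ_y = 229.6 MPa, ρ = 7176 kg/m³, cost = 0.5710 $/kg
  alloy C: M = 56.0 kN·m per $
  alloy S: M = 52.3 kN·m per $
  alloy V: M = 3.60 kN·m per $
  alloy A: M = 2.86 kN·m per $
  alloy G: M = 1.70 kN·m per $
  alloy L: M = 0.920 kN·m per $
Alloy C has the largest M.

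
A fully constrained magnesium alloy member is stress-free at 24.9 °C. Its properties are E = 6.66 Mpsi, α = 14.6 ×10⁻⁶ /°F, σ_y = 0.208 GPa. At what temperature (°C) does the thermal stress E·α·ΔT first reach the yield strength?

197 °C

E = 6.66 Mpsi = 45.92 GPa.
α = 14.6×10⁻⁶/°F × 9/5 = 26.3×10⁻⁶/K.
σ_y = 0.208 GPa = 208.0 MPa.
E·α·ΔT = 208.0 MPa ⇒ ΔT = 208.0 / (45.92×10³ × 26.3×10⁻⁶) = 172.4 K.
T = 24.9 + 172.4 = 197.3 °C.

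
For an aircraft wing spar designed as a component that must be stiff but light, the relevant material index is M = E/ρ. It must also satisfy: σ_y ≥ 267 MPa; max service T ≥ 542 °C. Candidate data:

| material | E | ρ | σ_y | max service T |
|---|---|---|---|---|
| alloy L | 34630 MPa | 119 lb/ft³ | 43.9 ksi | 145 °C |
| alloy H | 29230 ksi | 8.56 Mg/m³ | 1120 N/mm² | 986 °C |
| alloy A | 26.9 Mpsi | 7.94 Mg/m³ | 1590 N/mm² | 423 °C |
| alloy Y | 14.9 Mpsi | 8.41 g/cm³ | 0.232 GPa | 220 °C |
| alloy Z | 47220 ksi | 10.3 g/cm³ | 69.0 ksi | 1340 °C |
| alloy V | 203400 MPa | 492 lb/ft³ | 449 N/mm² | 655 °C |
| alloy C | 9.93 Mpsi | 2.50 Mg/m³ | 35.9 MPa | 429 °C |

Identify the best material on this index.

alloy Z

Screen on constraints: σ_y ≥ 267 MPa; max service T ≥ 542 °C. Survivors: alloy H, alloy Z, alloy V.
Normalizing units and computing the index:
  alloy H: E = 201.5 GPa, ρ = 8560 kg/m³
  alloy Z: E = 325.6 GPa, ρ = 10300 kg/m³
  alloy V: E = 203.4 GPa, ρ = 7881 kg/m³
  alloy Z: M = 31.6 MN·m/kg
  alloy V: M = 25.8 MN·m/kg
  alloy H: M = 23.5 MN·m/kg
Alloy Z ranks first.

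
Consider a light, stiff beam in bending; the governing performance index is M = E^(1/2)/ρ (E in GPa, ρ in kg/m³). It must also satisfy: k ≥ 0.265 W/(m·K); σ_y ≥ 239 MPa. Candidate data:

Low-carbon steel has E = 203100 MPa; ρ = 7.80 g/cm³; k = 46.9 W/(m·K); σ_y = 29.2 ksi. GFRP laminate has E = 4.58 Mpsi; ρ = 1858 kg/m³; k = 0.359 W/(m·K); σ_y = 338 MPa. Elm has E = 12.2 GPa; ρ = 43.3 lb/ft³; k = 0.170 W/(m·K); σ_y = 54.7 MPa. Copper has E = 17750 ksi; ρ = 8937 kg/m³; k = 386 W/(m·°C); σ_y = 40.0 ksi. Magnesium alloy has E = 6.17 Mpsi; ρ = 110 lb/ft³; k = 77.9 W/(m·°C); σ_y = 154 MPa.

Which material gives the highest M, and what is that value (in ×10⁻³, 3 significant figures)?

GFRP laminate, M = 3.02×10⁻³

Screen on constraints: k ≥ 0.265 W/(m·K); σ_y ≥ 239 MPa. Survivors: GFRP laminate, copper.
Putting every candidate on a common basis:
  GFRP laminate: E = 31.58 GPa, ρ = 1858 kg/m³
  copper: E = 122.4 GPa, ρ = 8937 kg/m³
  GFRP laminate: M = 3.02×10⁻³
  copper: M = 1.24×10⁻³
Highest index: GFRP laminate.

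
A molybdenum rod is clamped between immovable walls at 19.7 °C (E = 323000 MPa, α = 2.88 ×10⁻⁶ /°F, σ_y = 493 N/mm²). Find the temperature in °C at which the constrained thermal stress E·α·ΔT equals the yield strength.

E = 323000 MPa = 323.0 GPa.
α = 2.88×10⁻⁶/°F × 9/5 = 5.18×10⁻⁶/K.
σ_y = 493 N/mm² = 493.0 MPa.
E·α·ΔT = 493.0 MPa ⇒ ΔT = 493.0 / (323.0×10³ × 5.18×10⁻⁶) = 294.4 K.
T = 19.7 + 294.4 = 314.1 °C.

314 °C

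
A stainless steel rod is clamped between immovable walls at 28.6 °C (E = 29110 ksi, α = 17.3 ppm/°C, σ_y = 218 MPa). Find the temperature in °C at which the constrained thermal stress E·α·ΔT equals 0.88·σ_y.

83.8 °C

E = 29110 ksi = 200.7 GPa.
E·α·ΔT = 191.8 MPa ⇒ ΔT = 191.8 / (200.7×10³ × 17.3×10⁻⁶) = 55.25 K.
T = 28.6 + 55.25 = 83.85 °C.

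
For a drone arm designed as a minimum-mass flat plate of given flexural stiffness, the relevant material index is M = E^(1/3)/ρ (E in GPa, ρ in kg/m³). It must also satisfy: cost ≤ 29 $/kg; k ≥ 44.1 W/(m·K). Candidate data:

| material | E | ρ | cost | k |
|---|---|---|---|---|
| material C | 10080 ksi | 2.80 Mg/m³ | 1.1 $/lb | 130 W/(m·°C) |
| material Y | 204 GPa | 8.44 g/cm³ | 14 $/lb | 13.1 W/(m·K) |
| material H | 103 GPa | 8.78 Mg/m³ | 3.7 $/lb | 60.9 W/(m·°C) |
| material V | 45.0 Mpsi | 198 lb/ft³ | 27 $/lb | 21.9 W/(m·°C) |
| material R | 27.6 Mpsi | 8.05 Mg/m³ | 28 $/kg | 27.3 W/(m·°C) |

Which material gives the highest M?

material C

Screen on constraints: cost ≤ 29 $/kg; k ≥ 44.1 W/(m·K). Survivors: material C, material H.
Convert each candidate to consistent units, then evaluate M:
  material C: E = 69.50 GPa, ρ = 2800 kg/m³
  material H: E = 103.0 GPa, ρ = 8780 kg/m³
  material C: M = 1.47×10⁻³
  material H: M = 0.534×10⁻³
Highest index: material C.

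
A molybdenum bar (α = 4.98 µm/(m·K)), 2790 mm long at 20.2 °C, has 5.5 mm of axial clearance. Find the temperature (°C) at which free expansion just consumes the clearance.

416 °C

α·L₀·ΔT = 5.5 mm ⇒ ΔT = 5.5 / (4.98×10⁻⁶ × 2790.0) = 395.8 K.
T = 20.2 + 395.8 = 416.0 °C.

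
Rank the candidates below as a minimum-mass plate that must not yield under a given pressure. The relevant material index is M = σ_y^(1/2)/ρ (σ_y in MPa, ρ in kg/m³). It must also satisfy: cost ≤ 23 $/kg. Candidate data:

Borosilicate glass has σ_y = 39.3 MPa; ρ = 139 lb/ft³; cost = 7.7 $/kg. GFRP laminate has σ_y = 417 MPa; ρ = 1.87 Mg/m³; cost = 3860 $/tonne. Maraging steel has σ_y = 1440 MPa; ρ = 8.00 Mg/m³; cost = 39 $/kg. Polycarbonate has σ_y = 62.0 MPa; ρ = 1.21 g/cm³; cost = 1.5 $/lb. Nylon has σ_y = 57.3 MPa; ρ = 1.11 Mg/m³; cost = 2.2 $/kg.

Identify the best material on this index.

GFRP laminate

Screen on constraints: cost ≤ 23 $/kg. Survivors: borosilicate glass, GFRP laminate, polycarbonate, nylon.
Normalizing units and computing the index:
  borosilicate glass: σ_y = 39.30 MPa, ρ = 2227 kg/m³
  GFRP laminate: σ_y = 417.0 MPa, ρ = 1870 kg/m³
  polycarbonate: σ_y = 62.00 MPa, ρ = 1210 kg/m³
  nylon: σ_y = 57.30 MPa, ρ = 1110 kg/m³
  GFRP laminate: M = 10.9×10⁻³
  nylon: M = 6.82×10⁻³
  polycarbonate: M = 6.51×10⁻³
  borosilicate glass: M = 2.82×10⁻³
GFRP laminate has the largest M.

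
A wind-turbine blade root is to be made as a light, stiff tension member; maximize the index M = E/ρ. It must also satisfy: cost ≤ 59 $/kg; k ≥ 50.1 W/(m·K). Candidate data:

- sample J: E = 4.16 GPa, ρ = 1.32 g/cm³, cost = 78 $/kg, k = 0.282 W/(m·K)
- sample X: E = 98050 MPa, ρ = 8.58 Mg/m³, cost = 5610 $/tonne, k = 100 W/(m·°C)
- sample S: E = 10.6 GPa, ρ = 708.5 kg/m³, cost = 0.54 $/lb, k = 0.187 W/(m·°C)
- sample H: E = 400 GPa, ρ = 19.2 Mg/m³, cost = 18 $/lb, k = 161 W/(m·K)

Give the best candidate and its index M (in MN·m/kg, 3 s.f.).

Screen on constraints: cost ≤ 59 $/kg; k ≥ 50.1 W/(m·K). Survivors: sample X, sample H.
Normalizing units and computing the index:
  sample X: E = 98.05 GPa, ρ = 8580 kg/m³
  sample H: E = 400.0 GPa, ρ = 19200 kg/m³
  sample H: M = 20.8 MN·m/kg
  sample X: M = 11.4 MN·m/kg
Highest index: sample H.

sample H, M = 20.8 MN·m/kg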